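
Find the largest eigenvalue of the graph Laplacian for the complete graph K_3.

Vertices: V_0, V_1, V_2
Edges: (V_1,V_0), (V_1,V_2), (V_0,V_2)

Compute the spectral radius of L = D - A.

For the complete graph K_n, L = nI − J (J = all-ones matrix). J has eigenvalues n (once, eigenvector 𝟙) and 0 (multiplicity n−1), so L has eigenvalues 0 (once) and n (multiplicity n−1). Here n = 3: eigenvalue 0 once and 3 with multiplicity 2.
Laplacian eigenvalues: [0.0, 3.0, 3.0]. Largest eigenvalue (spectral radius) = 3.0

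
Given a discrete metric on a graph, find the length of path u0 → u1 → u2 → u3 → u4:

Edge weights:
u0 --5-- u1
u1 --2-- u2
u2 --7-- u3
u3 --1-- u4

Arc length = 5 + 2 + 7 + 1 = 15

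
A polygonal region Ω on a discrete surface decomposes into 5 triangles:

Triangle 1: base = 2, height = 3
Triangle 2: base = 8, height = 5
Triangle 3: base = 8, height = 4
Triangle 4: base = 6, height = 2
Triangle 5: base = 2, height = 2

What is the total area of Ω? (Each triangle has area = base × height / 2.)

(1/2)×2×3 + (1/2)×8×5 + (1/2)×8×4 + (1/2)×6×2 + (1/2)×2×2 = 47.0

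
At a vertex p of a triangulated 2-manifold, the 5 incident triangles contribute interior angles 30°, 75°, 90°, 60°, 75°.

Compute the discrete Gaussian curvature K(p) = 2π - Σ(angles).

Sum of angles = 330°. K = 360° - 330° = 30°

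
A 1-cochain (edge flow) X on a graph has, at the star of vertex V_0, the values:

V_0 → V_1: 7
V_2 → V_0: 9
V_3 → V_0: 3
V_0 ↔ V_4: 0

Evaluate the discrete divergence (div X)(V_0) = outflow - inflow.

Divergence = sum of outgoing flows = 7 + (-9) + (-3) + 0 = -5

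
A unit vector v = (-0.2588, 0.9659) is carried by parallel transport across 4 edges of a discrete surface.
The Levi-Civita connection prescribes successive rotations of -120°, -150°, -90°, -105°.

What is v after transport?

Total rotation: (-120°) + (-150°) + (-90°) + (-105°) = -465° ≡ -105° (mod 360°). Final vector: (1, 0)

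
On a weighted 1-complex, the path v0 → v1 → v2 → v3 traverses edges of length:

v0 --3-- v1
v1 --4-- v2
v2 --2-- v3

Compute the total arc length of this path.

Arc length = 3 + 4 + 2 = 9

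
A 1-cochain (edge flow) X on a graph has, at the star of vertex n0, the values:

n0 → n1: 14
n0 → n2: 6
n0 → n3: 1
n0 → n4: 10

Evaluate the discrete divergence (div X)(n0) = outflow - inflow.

Divergence = sum of outgoing flows = 14 + 6 + 1 + 10 = 31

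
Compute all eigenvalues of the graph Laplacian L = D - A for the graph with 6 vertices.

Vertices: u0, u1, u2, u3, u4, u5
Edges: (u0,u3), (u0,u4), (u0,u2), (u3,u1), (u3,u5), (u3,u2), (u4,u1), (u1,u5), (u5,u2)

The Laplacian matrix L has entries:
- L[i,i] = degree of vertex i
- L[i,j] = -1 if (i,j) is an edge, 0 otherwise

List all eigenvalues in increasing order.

Degrees: deg(u0) = 3, deg(u1) = 3, deg(u2) = 3, deg(u3) = 4, deg(u4) = 2, deg(u5) = 3.
L = D − A with rows/columns ordered (u0, u1, u2, u3, u4, u5):
  [ 3,  0, -1, -1, -1,  0]
  [ 0,  3,  0, -1, -1, -1]
  [-1,  0,  3, -1,  0, -1]
  [-1, -1, -1,  4,  0, -1]
  [-1, -1,  0,  0,  2,  0]
  [ 0, -1, -1, -1,  0,  3]
Characteristic polynomial: det(λI − L) = λ(λ² − 7λ + 9)(λ² − 7λ + 11)(λ − 4).
Roots: λ = 0; (λ² − 7λ + 9) = 0 ⇒ λ = (7 ± √13)/2 ≈ 1.6972, 5.3028; (λ² − 7λ + 11) = 0 ⇒ λ = (7 ± √5)/2 ≈ 2.382, 4.618; (λ − 4) = 0 ⇒ λ = 4.
(Check: the roots sum (with multiplicity) to 18, matching trace L = Σdeg = 2·9 = 18.)
Laplacian eigenvalues (increasing order): [0.0, 1.6972, 2.382, 4.0, 4.618, 5.3028]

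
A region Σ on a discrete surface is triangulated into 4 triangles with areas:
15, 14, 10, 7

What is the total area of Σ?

15 + 14 + 10 + 7 = 46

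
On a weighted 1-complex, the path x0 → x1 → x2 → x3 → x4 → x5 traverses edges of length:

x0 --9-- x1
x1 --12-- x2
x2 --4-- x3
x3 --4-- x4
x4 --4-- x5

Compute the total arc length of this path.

Arc length = 9 + 12 + 4 + 4 + 4 = 33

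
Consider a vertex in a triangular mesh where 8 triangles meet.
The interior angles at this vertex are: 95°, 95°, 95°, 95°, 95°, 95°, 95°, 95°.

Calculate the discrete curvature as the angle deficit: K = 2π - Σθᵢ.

Sum of angles = 760°. K = 360° - 760° = -400° = -20π/9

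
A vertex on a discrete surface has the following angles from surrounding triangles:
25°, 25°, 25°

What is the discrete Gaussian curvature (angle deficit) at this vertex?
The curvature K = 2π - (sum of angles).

Sum of angles = 75°. K = 360° - 75° = 285°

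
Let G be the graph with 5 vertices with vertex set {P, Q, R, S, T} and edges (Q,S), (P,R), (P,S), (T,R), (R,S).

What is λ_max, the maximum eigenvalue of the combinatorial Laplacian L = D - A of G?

Degrees: deg(P) = 2, deg(Q) = 1, deg(R) = 3, deg(S) = 3, deg(T) = 1.
L = D − A with rows/columns ordered (P, Q, R, S, T):
  [ 2,  0, -1, -1,  0]
  [ 0,  1,  0, -1,  0]
  [-1,  0,  3, -1, -1]
  [-1, -1, -1,  3,  0]
  [ 0,  0, -1,  0,  1]
Characteristic polynomial: det(λI − L) = λ(λ² − 5λ + 3)(λ² − 5λ + 5).
Roots: λ = 0; (λ² − 5λ + 3) = 0 ⇒ λ = (5 ± √13)/2 ≈ 0.6972, 4.3028; (λ² − 5λ + 5) = 0 ⇒ λ = (5 ± √5)/2 ≈ 1.382, 3.618.
(Check: the roots sum (with multiplicity) to 10, matching trace L = Σdeg = 2·5 = 10.)
Laplacian eigenvalues: [0.0, 0.6972, 1.382, 3.618, 4.3028]. Largest eigenvalue (spectral radius) = 4.3028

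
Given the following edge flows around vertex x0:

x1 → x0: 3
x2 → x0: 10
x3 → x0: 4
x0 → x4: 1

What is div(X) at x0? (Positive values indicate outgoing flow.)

Divergence = sum of outgoing flows = (-3) + (-10) + (-4) + 1 = -16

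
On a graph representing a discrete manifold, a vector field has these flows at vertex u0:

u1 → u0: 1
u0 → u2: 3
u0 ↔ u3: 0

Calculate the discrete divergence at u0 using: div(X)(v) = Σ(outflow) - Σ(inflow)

Divergence = sum of outgoing flows = (-1) + 3 + 0 = 2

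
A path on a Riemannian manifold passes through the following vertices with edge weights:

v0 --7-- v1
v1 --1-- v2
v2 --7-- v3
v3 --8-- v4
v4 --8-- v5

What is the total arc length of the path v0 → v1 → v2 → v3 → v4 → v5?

Arc length = 7 + 1 + 7 + 8 + 8 = 31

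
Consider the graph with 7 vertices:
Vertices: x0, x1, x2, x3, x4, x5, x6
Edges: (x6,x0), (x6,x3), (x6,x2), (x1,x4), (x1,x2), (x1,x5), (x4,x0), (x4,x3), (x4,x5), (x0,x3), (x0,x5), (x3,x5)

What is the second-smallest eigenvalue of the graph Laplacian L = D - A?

Degrees: deg(x0) = 4, deg(x1) = 3, deg(x2) = 2, deg(x3) = 4, deg(x4) = 4, deg(x5) = 4, deg(x6) = 3.
L = D − A with rows/columns ordered (x0, x1, x2, x3, x4, x5, x6):
  [ 4,  0,  0, -1, -1, -1, -1]
  [ 0,  3, -1,  0, -1, -1,  0]
  [ 0, -1,  2,  0,  0,  0, -1]
  [-1,  0,  0,  4, -1, -1, -1]
  [-1, -1,  0, -1,  4, -1,  0]
  [-1, -1,  0, -1, -1,  4,  0]
  [-1,  0, -1, -1,  0,  0,  3]
Characteristic polynomial: det(λI − L) = λ(λ² − 6λ + 7)(λ² − 8λ + 13)(λ − 5)².
Roots: λ = 0; (λ² − 6λ + 7) = 0 ⇒ λ = 3 ± √2 ≈ 1.5858, 4.4142; (λ² − 8λ + 13) = 0 ⇒ λ = 4 ± √3 ≈ 2.2679, 5.7321; (λ − 5) = 0 ⇒ λ = 5 (multiplicity 2).
(Check: the roots sum (with multiplicity) to 24, matching trace L = Σdeg = 2·12 = 24.)
Laplacian eigenvalues: [0.0, 1.5858, 2.2679, 4.4142, 5.0, 5.0, 5.7321]. Algebraic connectivity (smallest non-zero eigenvalue) = 1.5858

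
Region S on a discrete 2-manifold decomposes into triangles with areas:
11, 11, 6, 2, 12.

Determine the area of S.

11 + 11 + 6 + 2 + 12 = 42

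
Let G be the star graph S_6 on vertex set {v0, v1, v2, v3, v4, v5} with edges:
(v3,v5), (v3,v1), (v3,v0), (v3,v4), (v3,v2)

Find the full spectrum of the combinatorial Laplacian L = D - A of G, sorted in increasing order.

The star S_6 is the complete bipartite graph K_{1,5} (one hub of degree 5, 5 leaves of degree 1). The Laplacian spectrum of K_{p,q} is 0, p (multiplicity q−1), q (multiplicity p−1), p+q. With p = 1, q = 5: 0 once, 1 with multiplicity 4, and 6 once. (Check: trace L = sum of degrees = 10 = 4·1 + 6.)
Laplacian eigenvalues (increasing order): [0.0, 1.0, 1.0, 1.0, 1.0, 6.0]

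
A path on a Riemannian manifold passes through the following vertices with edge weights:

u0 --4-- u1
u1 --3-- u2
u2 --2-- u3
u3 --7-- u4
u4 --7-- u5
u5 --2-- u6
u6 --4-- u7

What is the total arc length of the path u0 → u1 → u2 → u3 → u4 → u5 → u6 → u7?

Arc length = 4 + 3 + 2 + 7 + 7 + 2 + 4 = 29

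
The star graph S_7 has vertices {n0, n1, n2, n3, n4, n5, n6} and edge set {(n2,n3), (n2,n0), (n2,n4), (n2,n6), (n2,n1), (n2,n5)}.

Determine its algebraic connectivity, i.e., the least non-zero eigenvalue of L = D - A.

The star S_7 is the complete bipartite graph K_{1,6} (one hub of degree 6, 6 leaves of degree 1). The Laplacian spectrum of K_{p,q} is 0, p (multiplicity q−1), q (multiplicity p−1), p+q. With p = 1, q = 6: 0 once, 1 with multiplicity 5, and 7 once. (Check: trace L = sum of degrees = 12 = 5·1 + 7.)
Laplacian eigenvalues: [0.0, 1.0, 1.0, 1.0, 1.0, 1.0, 7.0]. Algebraic connectivity (smallest non-zero eigenvalue) = 1.0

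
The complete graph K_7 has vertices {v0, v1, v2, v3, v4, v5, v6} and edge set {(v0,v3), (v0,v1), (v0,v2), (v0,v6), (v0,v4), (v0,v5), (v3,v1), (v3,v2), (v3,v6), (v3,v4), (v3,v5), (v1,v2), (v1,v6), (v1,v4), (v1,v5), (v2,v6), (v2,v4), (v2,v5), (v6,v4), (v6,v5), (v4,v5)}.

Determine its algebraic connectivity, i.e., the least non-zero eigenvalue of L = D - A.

For the complete graph K_n, L = nI − J (J = all-ones matrix). J has eigenvalues n (once, eigenvector 𝟙) and 0 (multiplicity n−1), so L has eigenvalues 0 (once) and n (multiplicity n−1). Here n = 7: eigenvalue 0 once and 7 with multiplicity 6.
Laplacian eigenvalues: [0.0, 7.0, 7.0, 7.0, 7.0, 7.0, 7.0]. Algebraic connectivity (smallest non-zero eigenvalue) = 7.0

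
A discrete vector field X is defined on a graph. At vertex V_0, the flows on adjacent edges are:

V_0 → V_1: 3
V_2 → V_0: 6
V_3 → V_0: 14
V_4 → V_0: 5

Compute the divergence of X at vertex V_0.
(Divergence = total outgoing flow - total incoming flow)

Divergence = sum of outgoing flows = 3 + (-6) + (-14) + (-5) = -22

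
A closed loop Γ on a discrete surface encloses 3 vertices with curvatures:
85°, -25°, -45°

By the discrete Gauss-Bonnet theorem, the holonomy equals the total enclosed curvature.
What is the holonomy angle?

Holonomy = total enclosed curvature = 85° + (-25°) + (-45°) = 15°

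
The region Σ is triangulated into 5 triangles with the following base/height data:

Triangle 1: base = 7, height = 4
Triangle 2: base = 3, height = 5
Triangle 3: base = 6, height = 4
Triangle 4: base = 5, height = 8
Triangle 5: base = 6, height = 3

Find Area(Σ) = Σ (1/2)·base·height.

(1/2)×7×4 + (1/2)×3×5 + (1/2)×6×4 + (1/2)×5×8 + (1/2)×6×3 = 62.5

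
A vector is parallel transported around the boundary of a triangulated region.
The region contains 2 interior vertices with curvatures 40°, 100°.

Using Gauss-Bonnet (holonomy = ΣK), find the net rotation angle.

Holonomy = total enclosed curvature = 40° + 100° = 140°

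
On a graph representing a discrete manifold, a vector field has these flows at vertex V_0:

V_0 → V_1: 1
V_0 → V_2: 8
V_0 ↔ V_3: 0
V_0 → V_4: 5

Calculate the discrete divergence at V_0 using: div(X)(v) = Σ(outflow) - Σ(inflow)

Divergence = sum of outgoing flows = 1 + 8 + 0 + 5 = 14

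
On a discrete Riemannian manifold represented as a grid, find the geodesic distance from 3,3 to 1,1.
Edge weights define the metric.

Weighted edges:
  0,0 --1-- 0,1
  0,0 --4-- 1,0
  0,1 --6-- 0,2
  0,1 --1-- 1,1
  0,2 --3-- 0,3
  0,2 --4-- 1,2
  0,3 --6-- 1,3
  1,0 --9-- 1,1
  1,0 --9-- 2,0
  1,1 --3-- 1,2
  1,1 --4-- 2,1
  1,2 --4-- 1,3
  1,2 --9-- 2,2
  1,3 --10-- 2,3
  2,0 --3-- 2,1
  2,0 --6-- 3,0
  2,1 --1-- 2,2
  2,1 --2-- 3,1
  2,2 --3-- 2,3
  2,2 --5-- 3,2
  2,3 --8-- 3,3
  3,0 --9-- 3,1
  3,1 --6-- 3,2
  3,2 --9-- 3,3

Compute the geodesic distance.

Shortest path: 3,3 → 2,3 → 2,2 → 2,1 → 1,1, total weight = 16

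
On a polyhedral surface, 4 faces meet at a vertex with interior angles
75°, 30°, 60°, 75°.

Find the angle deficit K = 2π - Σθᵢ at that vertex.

Sum of angles = 240°. K = 360° - 240° = 120° = 2π/3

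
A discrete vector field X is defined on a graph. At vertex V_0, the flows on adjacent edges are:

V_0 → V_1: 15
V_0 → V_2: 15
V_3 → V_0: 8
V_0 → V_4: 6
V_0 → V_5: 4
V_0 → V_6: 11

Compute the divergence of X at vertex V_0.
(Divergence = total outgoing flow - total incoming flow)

Divergence = sum of outgoing flows = 15 + 15 + (-8) + 6 + 4 + 11 = 43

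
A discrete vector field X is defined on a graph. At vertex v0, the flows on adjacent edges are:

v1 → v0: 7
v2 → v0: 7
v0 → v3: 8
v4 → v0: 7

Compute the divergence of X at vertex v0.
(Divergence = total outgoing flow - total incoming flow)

Divergence = sum of outgoing flows = (-7) + (-7) + 8 + (-7) = -13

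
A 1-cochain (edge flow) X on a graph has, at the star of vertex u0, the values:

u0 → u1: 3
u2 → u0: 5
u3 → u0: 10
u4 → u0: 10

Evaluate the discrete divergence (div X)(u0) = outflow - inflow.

Divergence = sum of outgoing flows = 3 + (-5) + (-10) + (-10) = -22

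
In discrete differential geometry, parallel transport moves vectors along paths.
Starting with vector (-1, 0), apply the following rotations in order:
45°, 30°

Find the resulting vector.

Total rotation: 45° + 30° = 75°. Final vector: (-0.2588, -0.9659)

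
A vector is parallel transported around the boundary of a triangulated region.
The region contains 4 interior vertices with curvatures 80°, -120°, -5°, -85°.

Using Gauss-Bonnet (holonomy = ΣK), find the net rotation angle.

Holonomy = total enclosed curvature = 80° + (-120°) + (-5°) + (-85°) = -130°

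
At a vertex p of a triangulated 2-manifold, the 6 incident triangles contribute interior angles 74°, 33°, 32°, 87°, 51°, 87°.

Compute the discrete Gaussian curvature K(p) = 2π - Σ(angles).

Sum of angles = 364°. K = 360° - 364° = -4° = -π/45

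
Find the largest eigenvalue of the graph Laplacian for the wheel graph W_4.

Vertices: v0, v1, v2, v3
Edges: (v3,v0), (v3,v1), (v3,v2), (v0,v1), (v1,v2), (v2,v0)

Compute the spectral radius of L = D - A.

The wheel W_4 is the join K_1 ∨ C_3 (a hub joined to every vertex of a cycle of length 3). For a join G ∨ H (G on p vertices, H on q vertices) the Laplacian spectrum is 0, p+q, the eigenvalues of L(G) other than one 0 each shifted by +q, and the eigenvalues of L(H) other than one 0 each shifted by +p. With G = K_1 (p = 1, nothing left after dropping its 0) and H = C_3 (q = 3, eigenvalues 2 − 2cos(2πk/3), k = 0, …, 2; drop k = 0), the spectrum of W_4 is 0, 4, and 1 + (2 − 2cos(2πk/3)) = 3 − 2cos(2πk/3) for k = 1, …, 2:
k=1: 3 − 2cos(2π/3) = 4.0; k=2: 3 − 2cos(4π/3) = 4.0.
Laplacian eigenvalues: [0.0, 4.0, 4.0, 4.0]. Largest eigenvalue (spectral radius) = 4.0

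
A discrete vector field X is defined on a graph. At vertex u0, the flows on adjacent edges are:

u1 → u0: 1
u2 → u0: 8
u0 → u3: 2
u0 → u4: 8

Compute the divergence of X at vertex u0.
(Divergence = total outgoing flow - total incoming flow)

Divergence = sum of outgoing flows = (-1) + (-8) + 2 + 8 = 1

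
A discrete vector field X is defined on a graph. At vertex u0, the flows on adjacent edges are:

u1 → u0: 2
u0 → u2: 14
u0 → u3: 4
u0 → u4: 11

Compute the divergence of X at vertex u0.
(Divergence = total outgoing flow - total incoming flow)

Divergence = sum of outgoing flows = (-2) + 14 + 4 + 11 = 27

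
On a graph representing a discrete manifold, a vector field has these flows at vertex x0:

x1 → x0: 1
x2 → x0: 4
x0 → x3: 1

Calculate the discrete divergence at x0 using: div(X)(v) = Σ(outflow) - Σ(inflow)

Divergence = sum of outgoing flows = (-1) + (-4) + 1 = -4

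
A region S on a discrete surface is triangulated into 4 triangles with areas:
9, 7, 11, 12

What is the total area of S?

9 + 7 + 11 + 12 = 39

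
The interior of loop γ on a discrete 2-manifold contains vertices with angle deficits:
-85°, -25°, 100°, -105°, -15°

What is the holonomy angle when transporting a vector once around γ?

Holonomy = total enclosed curvature = (-85°) + (-25°) + 100° + (-105°) + (-15°) = -130°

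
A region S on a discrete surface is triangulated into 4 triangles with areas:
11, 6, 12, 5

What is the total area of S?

11 + 6 + 12 + 5 = 34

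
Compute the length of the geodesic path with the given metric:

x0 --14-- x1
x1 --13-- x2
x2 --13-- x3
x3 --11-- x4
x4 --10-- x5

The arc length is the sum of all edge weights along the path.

Arc length = 14 + 13 + 13 + 11 + 10 = 61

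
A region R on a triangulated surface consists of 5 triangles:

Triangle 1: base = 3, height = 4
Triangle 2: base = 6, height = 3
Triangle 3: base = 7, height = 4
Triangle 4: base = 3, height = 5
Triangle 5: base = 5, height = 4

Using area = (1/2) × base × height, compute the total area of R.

(1/2)×3×4 + (1/2)×6×3 + (1/2)×7×4 + (1/2)×3×5 + (1/2)×5×4 = 46.5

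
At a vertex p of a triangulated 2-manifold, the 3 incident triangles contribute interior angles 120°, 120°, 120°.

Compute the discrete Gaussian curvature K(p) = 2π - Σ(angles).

Sum of angles = 360°. K = 360° - 360° = 0° = 0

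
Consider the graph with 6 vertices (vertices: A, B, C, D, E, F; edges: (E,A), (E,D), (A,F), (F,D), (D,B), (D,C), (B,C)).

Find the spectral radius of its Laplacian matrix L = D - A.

Degrees: deg(A) = 2, deg(B) = 2, deg(C) = 2, deg(D) = 4, deg(E) = 2, deg(F) = 2.
L = D − A with rows/columns ordered (A, B, C, D, E, F):
  [ 2,  0,  0,  0, -1, -1]
  [ 0,  2, -1, -1,  0,  0]
  [ 0, -1,  2, -1,  0,  0]
  [ 0, -1, -1,  4, -1, -1]
  [-1,  0,  0, -1,  2,  0]
  [-1,  0,  0, -1,  0,  2]
Characteristic polynomial: det(λI − L) = λ(λ² − 6λ + 4)(λ − 2)(λ − 3)².
Roots: λ = 0; (λ² − 6λ + 4) = 0 ⇒ λ = 3 ± √5 ≈ 0.7639, 5.2361; (λ − 2) = 0 ⇒ λ = 2; (λ − 3) = 0 ⇒ λ = 3 (multiplicity 2).
(Check: the roots sum (with multiplicity) to 14, matching trace L = Σdeg = 2·7 = 14.)
Laplacian eigenvalues: [0.0, 0.7639, 2.0, 3.0, 3.0, 5.2361]. Largest eigenvalue (spectral radius) = 5.2361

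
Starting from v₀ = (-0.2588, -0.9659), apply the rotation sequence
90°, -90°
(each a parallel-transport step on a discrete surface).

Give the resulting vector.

Total rotation: 90° + (-90°) = 0°. Final vector: (-0.2588, -0.9659)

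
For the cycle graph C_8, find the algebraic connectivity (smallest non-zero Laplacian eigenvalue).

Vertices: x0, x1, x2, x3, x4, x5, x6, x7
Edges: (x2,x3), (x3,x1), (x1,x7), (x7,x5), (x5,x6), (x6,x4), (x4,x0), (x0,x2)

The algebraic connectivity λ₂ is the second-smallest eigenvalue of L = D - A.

The cycle graph C_n has Laplacian eigenvalues λ_k = 2 − 2cos(2πk/n), k = 0, 1, …, n−1. Here n = 8:
k=0: 2 − 2cos(0) = 0.0; k=1: 2 − 2cos(π/4) = 0.5858; k=2: 2 − 2cos(π/2) = 2.0; k=3: 2 − 2cos(3π/4) = 3.4142; k=4: 2 − 2cos(π) = 4.0; k=5: 2 − 2cos(5π/4) = 3.4142; k=6: 2 − 2cos(3π/2) = 2.0; k=7: 2 − 2cos(7π/4) = 0.5858.
Laplacian eigenvalues: [0.0, 0.5858, 0.5858, 2.0, 2.0, 3.4142, 3.4142, 4.0]. Algebraic connectivity (smallest non-zero eigenvalue) = 0.5858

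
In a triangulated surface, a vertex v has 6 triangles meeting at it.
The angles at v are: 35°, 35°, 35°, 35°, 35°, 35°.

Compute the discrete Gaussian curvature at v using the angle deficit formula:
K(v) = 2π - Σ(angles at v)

Sum of angles = 210°. K = 360° - 210° = 150°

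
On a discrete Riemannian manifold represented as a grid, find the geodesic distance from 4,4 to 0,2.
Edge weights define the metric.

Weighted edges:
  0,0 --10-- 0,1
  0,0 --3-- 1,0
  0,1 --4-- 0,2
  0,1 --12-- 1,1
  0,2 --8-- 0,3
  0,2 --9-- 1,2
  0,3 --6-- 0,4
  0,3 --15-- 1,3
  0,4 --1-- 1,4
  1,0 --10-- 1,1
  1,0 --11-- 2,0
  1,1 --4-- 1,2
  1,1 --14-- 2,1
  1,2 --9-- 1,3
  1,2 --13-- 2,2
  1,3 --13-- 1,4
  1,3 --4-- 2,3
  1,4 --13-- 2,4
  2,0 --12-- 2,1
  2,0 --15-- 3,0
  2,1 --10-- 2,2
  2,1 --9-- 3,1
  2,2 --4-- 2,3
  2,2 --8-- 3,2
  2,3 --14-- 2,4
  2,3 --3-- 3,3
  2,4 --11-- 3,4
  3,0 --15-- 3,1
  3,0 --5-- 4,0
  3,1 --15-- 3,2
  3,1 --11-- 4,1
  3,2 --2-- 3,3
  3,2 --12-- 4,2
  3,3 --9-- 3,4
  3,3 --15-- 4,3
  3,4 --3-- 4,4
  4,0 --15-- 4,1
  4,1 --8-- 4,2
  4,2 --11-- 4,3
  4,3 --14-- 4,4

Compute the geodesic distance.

Shortest path: 4,4 → 3,4 → 3,3 → 2,3 → 1,3 → 1,2 → 0,2, total weight = 37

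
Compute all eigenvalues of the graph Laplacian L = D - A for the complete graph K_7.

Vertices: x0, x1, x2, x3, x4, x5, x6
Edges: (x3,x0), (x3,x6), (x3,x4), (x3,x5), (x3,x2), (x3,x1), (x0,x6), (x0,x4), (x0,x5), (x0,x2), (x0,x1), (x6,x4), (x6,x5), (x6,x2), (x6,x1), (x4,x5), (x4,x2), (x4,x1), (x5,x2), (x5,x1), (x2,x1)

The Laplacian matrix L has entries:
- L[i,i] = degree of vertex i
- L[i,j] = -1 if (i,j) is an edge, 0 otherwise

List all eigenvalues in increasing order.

For the complete graph K_n, L = nI − J (J = all-ones matrix). J has eigenvalues n (once, eigenvector 𝟙) and 0 (multiplicity n−1), so L has eigenvalues 0 (once) and n (multiplicity n−1). Here n = 7: eigenvalue 0 once and 7 with multiplicity 6.
Laplacian eigenvalues (increasing order): [0.0, 7.0, 7.0, 7.0, 7.0, 7.0, 7.0]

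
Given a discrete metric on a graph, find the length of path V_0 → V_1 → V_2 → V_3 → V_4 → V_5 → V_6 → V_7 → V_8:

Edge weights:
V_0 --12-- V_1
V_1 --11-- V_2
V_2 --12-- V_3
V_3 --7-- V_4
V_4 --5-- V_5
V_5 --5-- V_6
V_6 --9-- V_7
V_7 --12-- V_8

Arc length = 12 + 11 + 12 + 7 + 5 + 5 + 9 + 12 = 73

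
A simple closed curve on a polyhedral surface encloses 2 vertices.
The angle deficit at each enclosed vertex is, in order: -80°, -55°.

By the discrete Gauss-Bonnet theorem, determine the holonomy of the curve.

Holonomy = total enclosed curvature = (-80°) + (-55°) = -135°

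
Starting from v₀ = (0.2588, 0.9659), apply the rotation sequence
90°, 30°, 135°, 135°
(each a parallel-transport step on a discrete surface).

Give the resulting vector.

Total rotation: 90° + 30° + 135° + 135° = 390° ≡ 30° (mod 360°). Final vector: (-0.2588, 0.9659)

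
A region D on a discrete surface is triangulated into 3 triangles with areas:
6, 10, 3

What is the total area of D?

6 + 10 + 3 = 19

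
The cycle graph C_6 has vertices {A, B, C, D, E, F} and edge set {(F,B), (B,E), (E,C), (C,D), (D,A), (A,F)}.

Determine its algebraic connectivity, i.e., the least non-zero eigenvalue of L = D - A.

The cycle graph C_n has Laplacian eigenvalues λ_k = 2 − 2cos(2πk/n), k = 0, 1, …, n−1. Here n = 6:
k=0: 2 − 2cos(0) = 0.0; k=1: 2 − 2cos(π/3) = 1.0; k=2: 2 − 2cos(2π/3) = 3.0; k=3: 2 − 2cos(π) = 4.0; k=4: 2 − 2cos(4π/3) = 3.0; k=5: 2 − 2cos(5π/3) = 1.0.
Laplacian eigenvalues: [0.0, 1.0, 1.0, 3.0, 3.0, 4.0]. Algebraic connectivity (smallest non-zero eigenvalue) = 1.0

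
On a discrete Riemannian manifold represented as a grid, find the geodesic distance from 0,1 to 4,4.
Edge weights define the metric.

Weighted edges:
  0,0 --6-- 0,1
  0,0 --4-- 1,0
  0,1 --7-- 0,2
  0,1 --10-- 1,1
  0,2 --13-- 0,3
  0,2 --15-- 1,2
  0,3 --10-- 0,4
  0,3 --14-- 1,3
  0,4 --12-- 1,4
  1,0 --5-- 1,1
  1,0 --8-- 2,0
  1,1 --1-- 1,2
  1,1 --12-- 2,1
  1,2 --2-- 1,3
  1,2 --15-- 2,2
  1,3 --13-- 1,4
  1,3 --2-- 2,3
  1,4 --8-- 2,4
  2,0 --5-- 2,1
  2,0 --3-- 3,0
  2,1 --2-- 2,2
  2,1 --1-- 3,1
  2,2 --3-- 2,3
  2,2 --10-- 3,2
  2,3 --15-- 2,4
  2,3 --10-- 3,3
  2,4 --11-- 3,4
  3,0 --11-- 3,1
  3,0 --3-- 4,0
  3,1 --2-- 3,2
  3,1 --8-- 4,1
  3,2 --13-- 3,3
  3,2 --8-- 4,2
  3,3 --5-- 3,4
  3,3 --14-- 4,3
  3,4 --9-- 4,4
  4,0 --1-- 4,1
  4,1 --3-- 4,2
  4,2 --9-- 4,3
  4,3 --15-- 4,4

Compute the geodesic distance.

Shortest path: 0,1 → 1,1 → 1,2 → 1,3 → 2,3 → 3,3 → 3,4 → 4,4, total weight = 39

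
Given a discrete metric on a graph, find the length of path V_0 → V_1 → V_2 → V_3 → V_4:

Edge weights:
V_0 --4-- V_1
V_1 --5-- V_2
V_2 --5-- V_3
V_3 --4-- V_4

Arc length = 4 + 5 + 5 + 4 = 18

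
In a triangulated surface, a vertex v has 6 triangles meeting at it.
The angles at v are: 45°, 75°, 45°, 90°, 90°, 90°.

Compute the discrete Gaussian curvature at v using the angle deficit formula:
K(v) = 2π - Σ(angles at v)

Sum of angles = 435°. K = 360° - 435° = -75°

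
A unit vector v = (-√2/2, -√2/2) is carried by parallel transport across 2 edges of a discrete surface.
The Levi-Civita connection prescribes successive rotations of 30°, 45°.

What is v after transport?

Total rotation: 30° + 45° = 75°. Final vector: (0.5000, -0.8660)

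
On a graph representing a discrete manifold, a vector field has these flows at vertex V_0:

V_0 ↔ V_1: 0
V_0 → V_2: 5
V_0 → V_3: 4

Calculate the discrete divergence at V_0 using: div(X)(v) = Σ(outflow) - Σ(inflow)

Divergence = sum of outgoing flows = 0 + 5 + 4 = 9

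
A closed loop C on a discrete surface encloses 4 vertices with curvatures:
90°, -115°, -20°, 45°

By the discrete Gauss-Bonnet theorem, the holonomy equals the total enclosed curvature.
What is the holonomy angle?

Holonomy = total enclosed curvature = 90° + (-115°) + (-20°) + 45° = 0°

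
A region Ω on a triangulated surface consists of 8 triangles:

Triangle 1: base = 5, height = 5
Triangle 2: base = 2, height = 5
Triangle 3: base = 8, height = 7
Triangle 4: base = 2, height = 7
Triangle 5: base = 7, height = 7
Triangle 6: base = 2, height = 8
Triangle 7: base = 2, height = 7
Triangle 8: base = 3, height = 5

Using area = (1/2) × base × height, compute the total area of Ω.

(1/2)×5×5 + (1/2)×2×5 + (1/2)×8×7 + (1/2)×2×7 + (1/2)×7×7 + (1/2)×2×8 + (1/2)×2×7 + (1/2)×3×5 = 99.5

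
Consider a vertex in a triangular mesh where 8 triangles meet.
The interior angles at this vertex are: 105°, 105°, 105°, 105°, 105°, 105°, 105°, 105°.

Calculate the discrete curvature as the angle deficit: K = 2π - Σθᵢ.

Sum of angles = 840°. K = 360° - 840° = -480° = -8π/3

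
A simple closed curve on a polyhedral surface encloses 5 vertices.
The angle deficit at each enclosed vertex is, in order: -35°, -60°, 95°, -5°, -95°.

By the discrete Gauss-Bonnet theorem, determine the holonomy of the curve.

Holonomy = total enclosed curvature = (-35°) + (-60°) + 95° + (-5°) + (-95°) = -100°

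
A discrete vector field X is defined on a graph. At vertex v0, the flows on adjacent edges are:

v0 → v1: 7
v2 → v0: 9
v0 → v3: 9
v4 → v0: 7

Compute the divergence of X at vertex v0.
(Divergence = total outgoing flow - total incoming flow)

Divergence = sum of outgoing flows = 7 + (-9) + 9 + (-7) = 0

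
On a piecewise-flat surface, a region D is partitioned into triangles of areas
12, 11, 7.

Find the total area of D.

12 + 11 + 7 = 30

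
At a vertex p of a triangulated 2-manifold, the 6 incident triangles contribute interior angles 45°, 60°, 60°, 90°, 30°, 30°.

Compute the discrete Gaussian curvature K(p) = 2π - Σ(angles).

Sum of angles = 315°. K = 360° - 315° = 45°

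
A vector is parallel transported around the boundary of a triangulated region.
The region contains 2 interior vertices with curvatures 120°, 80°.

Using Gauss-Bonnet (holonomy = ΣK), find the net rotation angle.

Holonomy = total enclosed curvature = 120° + 80° = 200°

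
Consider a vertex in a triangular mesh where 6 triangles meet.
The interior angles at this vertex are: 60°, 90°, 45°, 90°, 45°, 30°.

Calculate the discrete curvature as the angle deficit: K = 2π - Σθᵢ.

Sum of angles = 360°. K = 360° - 360° = 0° = 0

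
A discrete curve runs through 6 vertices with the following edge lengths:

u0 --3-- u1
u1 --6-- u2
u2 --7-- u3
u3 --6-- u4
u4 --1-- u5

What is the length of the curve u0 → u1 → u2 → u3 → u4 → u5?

Arc length = 3 + 6 + 7 + 6 + 1 = 23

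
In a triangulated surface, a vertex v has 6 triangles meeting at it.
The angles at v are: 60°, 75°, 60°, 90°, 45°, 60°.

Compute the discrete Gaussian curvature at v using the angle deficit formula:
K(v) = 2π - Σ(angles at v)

Sum of angles = 390°. K = 360° - 390° = -30° = -π/6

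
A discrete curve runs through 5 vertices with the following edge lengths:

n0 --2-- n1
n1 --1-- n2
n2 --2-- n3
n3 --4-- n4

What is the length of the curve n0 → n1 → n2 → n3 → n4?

Arc length = 2 + 1 + 2 + 4 = 9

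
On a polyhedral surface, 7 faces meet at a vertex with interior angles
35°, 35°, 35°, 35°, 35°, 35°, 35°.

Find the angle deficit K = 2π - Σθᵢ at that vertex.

Sum of angles = 245°. K = 360° - 245° = 115° = 23π/36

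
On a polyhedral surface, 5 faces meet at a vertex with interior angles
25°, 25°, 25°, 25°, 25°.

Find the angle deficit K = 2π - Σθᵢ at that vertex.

Sum of angles = 125°. K = 360° - 125° = 235°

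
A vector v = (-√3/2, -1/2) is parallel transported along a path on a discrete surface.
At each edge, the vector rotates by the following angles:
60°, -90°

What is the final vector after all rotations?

Total rotation: 60° + (-90°) = -30°. Final vector: (-1, 0)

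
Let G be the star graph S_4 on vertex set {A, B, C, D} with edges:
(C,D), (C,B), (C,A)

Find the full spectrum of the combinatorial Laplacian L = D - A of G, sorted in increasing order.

The star S_4 is the complete bipartite graph K_{1,3} (one hub of degree 3, 3 leaves of degree 1). The Laplacian spectrum of K_{p,q} is 0, p (multiplicity q−1), q (multiplicity p−1), p+q. With p = 1, q = 3: 0 once, 1 with multiplicity 2, and 4 once. (Check: trace L = sum of degrees = 6 = 2·1 + 4.)
Laplacian eigenvalues (increasing order): [0.0, 1.0, 1.0, 4.0]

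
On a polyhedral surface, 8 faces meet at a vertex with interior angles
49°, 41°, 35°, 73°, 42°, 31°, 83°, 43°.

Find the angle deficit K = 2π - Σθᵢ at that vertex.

Sum of angles = 397°. K = 360° - 397° = -37° = -37π/180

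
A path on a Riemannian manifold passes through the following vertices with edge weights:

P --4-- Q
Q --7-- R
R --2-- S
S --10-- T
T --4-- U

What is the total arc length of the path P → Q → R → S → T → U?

Arc length = 4 + 7 + 2 + 10 + 4 = 27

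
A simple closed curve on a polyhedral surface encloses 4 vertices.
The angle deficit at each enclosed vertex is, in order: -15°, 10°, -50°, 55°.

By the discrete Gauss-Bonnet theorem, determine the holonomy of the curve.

Holonomy = total enclosed curvature = (-15°) + 10° + (-50°) + 55° = 0°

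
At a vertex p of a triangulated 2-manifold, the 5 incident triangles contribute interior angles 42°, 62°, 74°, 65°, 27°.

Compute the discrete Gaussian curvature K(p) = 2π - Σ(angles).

Sum of angles = 270°. K = 360° - 270° = 90° = π/2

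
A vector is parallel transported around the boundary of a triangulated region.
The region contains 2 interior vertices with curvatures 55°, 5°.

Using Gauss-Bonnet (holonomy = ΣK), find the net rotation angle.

Holonomy = total enclosed curvature = 55° + 5° = 60°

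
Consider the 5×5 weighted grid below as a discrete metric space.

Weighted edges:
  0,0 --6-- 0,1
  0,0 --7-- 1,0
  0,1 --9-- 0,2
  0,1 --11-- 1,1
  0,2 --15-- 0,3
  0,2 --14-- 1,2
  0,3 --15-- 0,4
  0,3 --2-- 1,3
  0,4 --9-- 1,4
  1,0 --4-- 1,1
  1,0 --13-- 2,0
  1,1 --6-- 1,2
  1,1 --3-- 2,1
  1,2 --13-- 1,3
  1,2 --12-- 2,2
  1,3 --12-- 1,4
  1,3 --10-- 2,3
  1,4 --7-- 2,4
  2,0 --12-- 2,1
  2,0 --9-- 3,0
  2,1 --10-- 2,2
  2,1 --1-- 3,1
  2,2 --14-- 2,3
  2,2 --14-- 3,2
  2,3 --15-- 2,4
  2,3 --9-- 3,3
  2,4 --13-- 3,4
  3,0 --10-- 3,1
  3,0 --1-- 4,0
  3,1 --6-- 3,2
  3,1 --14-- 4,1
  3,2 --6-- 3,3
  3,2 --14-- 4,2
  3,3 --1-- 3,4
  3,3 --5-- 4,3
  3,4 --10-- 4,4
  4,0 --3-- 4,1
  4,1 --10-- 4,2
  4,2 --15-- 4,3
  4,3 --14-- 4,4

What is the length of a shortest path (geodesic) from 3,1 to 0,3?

Shortest path: 3,1 → 2,1 → 1,1 → 1,2 → 1,3 → 0,3, total weight = 25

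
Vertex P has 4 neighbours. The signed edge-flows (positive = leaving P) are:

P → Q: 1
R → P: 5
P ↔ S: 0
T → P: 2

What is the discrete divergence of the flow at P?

Divergence = sum of outgoing flows = 1 + (-5) + 0 + (-2) = -6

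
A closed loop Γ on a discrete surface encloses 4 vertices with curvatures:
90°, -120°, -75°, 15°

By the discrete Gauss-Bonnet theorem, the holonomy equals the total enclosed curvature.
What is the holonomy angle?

Holonomy = total enclosed curvature = 90° + (-120°) + (-75°) + 15° = -90°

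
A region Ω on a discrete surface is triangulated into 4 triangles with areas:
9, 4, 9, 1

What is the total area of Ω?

9 + 4 + 9 + 1 = 23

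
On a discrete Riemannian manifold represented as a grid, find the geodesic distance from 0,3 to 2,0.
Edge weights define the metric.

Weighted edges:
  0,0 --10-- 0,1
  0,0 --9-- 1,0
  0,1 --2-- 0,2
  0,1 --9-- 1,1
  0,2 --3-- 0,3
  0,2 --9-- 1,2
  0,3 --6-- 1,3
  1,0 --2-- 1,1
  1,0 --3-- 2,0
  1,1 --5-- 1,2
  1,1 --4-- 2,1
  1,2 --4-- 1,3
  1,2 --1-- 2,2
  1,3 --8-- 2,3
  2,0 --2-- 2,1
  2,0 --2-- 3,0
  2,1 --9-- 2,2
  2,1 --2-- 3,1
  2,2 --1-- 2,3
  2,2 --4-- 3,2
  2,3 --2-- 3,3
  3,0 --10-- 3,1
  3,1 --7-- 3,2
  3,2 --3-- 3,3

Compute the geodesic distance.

Shortest path: 0,3 → 0,2 → 0,1 → 1,1 → 1,0 → 2,0, total weight = 19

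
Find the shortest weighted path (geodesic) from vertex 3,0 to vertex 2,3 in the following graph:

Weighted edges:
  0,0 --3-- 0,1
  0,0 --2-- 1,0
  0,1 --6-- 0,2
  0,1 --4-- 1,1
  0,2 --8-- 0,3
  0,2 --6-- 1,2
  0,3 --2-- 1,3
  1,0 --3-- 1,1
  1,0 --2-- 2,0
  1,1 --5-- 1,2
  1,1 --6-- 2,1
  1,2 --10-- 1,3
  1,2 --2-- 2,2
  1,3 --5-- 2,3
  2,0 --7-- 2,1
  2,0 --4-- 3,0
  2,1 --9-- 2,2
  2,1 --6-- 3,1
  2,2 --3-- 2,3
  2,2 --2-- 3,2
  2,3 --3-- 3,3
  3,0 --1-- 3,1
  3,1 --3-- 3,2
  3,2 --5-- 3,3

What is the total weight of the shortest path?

Shortest path: 3,0 → 3,1 → 3,2 → 2,2 → 2,3, total weight = 9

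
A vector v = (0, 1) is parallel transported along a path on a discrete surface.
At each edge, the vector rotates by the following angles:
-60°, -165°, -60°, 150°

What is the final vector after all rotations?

Total rotation: (-60°) + (-165°) + (-60°) + 150° = -135°. Final vector: (0.7071, -0.7071)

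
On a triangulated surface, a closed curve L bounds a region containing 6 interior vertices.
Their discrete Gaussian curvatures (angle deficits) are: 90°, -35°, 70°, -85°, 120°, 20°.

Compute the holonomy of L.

Holonomy = total enclosed curvature = 90° + (-35°) + 70° + (-85°) + 120° + 20° = 180°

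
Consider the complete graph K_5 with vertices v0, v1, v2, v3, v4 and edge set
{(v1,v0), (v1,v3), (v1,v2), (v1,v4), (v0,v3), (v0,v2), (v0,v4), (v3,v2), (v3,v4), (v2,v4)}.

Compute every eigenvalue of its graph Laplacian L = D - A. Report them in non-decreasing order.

For the complete graph K_n, L = nI − J (J = all-ones matrix). J has eigenvalues n (once, eigenvector 𝟙) and 0 (multiplicity n−1), so L has eigenvalues 0 (once) and n (multiplicity n−1). Here n = 5: eigenvalue 0 once and 5 with multiplicity 4.
Laplacian eigenvalues (increasing order): [0.0, 5.0, 5.0, 5.0, 5.0]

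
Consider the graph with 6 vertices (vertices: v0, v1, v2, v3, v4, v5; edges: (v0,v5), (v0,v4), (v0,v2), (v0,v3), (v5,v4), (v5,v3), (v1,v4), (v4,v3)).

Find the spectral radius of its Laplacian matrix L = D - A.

Degrees: deg(v0) = 4, deg(v1) = 1, deg(v2) = 1, deg(v3) = 3, deg(v4) = 4, deg(v5) = 3.
L = D − A with rows/columns ordered (v0, v1, v2, v3, v4, v5):
  [ 4,  0, -1, -1, -1, -1]
  [ 0,  1,  0,  0, -1,  0]
  [-1,  0,  1,  0,  0,  0]
  [-1,  0,  0,  3, -1, -1]
  [-1, -1,  0, -1,  4, -1]
  [-1,  0,  0, -1, -1,  3]
Characteristic polynomial: det(λI − L) = λ(λ² − 6λ + 4)(λ² − 6λ + 6)(λ − 4).
Roots: λ = 0; (λ² − 6λ + 4) = 0 ⇒ λ = 3 ± √5 ≈ 0.7639, 5.2361; (λ² − 6λ + 6) = 0 ⇒ λ = 3 ± √3 ≈ 1.2679, 4.7321; (λ − 4) = 0 ⇒ λ = 4.
(Check: the roots sum (with multiplicity) to 16, matching trace L = Σdeg = 2·8 = 16.)
Laplacian eigenvalues: [0.0, 0.7639, 1.2679, 4.0, 4.7321, 5.2361]. Largest eigenvalue (spectral radius) = 5.2361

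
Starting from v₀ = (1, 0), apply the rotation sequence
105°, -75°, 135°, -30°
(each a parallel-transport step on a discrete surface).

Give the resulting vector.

Total rotation: 105° + (-75°) + 135° + (-30°) = 135°. Final vector: (-0.7071, 0.7071)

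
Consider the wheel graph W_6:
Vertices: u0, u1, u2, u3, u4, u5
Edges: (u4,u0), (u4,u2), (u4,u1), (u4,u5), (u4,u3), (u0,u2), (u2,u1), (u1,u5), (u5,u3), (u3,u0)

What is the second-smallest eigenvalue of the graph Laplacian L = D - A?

The wheel W_6 is the join K_1 ∨ C_5 (a hub joined to every vertex of a cycle of length 5). For a join G ∨ H (G on p vertices, H on q vertices) the Laplacian spectrum is 0, p+q, the eigenvalues of L(G) other than one 0 each shifted by +q, and the eigenvalues of L(H) other than one 0 each shifted by +p. With G = K_1 (p = 1, nothing left after dropping its 0) and H = C_5 (q = 5, eigenvalues 2 − 2cos(2πk/5), k = 0, …, 4; drop k = 0), the spectrum of W_6 is 0, 6, and 1 + (2 − 2cos(2πk/5)) = 3 − 2cos(2πk/5) for k = 1, …, 4:
k=1: 3 − 2cos(2π/5) = 2.382; k=2: 3 − 2cos(4π/5) = 4.618; k=3: 3 − 2cos(6π/5) = 4.618; k=4: 3 − 2cos(8π/5) = 2.382.
Laplacian eigenvalues: [0.0, 2.382, 2.382, 4.618, 4.618, 6.0]. Algebraic connectivity (smallest non-zero eigenvalue) = 2.382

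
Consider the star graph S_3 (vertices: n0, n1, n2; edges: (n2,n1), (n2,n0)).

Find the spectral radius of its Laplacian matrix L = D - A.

The star S_3 is the complete bipartite graph K_{1,2} (one hub of degree 2, 2 leaves of degree 1). The Laplacian spectrum of K_{p,q} is 0, p (multiplicity q−1), q (multiplicity p−1), p+q. With p = 1, q = 2: 0 once, 1 with multiplicity 1, and 3 once. (Check: trace L = sum of degrees = 4 = 1·1 + 3.)
Laplacian eigenvalues: [0.0, 1.0, 3.0]. Largest eigenvalue (spectral radius) = 3.0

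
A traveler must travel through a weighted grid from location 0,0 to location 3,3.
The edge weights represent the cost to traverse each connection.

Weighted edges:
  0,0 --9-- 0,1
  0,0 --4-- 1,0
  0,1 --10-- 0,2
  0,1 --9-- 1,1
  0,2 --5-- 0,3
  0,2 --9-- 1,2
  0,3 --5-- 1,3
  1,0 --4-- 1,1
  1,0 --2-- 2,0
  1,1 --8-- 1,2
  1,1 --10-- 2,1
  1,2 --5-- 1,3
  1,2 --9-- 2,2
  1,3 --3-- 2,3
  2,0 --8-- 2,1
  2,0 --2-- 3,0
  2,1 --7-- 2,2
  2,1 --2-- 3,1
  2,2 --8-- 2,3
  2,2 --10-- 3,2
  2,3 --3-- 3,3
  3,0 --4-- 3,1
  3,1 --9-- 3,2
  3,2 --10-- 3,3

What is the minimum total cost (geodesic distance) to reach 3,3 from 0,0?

Shortest path: 0,0 → 1,0 → 1,1 → 1,2 → 1,3 → 2,3 → 3,3, total weight = 27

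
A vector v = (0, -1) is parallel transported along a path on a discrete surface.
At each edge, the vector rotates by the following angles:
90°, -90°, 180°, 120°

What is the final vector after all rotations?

Total rotation: 90° + (-90°) + 180° + 120° = 300° ≡ -60° (mod 360°). Final vector: (-0.8660, -0.5000)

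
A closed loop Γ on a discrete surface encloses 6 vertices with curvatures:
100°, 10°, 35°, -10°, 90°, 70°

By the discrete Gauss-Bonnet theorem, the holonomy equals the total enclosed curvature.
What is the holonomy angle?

Holonomy = total enclosed curvature = 100° + 10° + 35° + (-10°) + 90° + 70° = 295°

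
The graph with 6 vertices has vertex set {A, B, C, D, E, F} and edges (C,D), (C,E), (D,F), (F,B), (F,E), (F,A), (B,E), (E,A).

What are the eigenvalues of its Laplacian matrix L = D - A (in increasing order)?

Degrees: deg(A) = 2, deg(B) = 2, deg(C) = 2, deg(D) = 2, deg(E) = 4, deg(F) = 4.
L = D − A with rows/columns ordered (A, B, C, D, E, F):
  [ 2,  0,  0,  0, -1, -1]
  [ 0,  2,  0,  0, -1, -1]
  [ 0,  0,  2, -1, -1,  0]
  [ 0,  0, -1,  2,  0, -1]
  [-1, -1, -1,  0,  4, -1]
  [-1, -1,  0, -1, -1,  4]
Characteristic polynomial: det(λI − L) = λ(λ² − 6λ + 6)(λ − 2)(λ² − 8λ + 14).
Roots: λ = 0; (λ² − 6λ + 6) = 0 ⇒ λ = 3 ± √3 ≈ 1.2679, 4.7321; (λ − 2) = 0 ⇒ λ = 2; (λ² − 8λ + 14) = 0 ⇒ λ = 4 ± √2 ≈ 2.5858, 5.4142.
(Check: the roots sum (with multiplicity) to 16, matching trace L = Σdeg = 2·8 = 16.)
Laplacian eigenvalues (increasing order): [0.0, 1.2679, 2.0, 2.5858, 4.7321, 5.4142]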